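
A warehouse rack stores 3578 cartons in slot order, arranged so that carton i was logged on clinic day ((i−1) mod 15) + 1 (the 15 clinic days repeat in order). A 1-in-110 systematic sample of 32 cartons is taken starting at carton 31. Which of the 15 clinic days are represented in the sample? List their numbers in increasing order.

1, 6, 11

Consecutive selections differ by k = 110, so their clinic day numbers differ by 110 mod 15 = 5.
gcd(110, 15) = 5, so the sample visits 15/5 = 3 distinct residues mod 15.
Start 31 is clinic day 1; the clinic days hit are 1, 6, 11.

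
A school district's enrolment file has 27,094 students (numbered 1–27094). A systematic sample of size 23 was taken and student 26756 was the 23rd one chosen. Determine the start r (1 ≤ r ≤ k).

k = 27094/23 = 1178
r = 26756 − (23−1)×1178 = 26756 − 25916 = 840

840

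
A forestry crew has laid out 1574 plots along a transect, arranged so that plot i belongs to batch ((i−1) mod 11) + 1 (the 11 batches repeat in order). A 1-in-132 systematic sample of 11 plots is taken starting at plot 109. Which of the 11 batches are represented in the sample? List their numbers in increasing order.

Consecutive selections differ by k = 132, so their batch numbers differ by 132 mod 11 = 0.
gcd(132, 11) = 11, so the sample visits 11/11 = 1 distinct residues mod 11.
Start 109 is batch 10; the batches hit are 10.

10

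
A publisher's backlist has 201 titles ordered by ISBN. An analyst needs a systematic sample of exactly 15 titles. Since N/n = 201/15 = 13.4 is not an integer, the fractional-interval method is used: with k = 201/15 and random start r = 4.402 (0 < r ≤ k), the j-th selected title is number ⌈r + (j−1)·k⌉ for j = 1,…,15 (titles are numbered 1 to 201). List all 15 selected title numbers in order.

j=1: r + 0k = 4.402 → ⌈·⌉ = 5
j=2: r + 1k = 17.802 → ⌈·⌉ = 18
j=3: r + 2k = 31.202 → ⌈·⌉ = 32
j=4: r + 3k = 44.602 → ⌈·⌉ = 45
j=5: r + 4k = 58.002 → ⌈·⌉ = 59
j=6: r + 5k = 71.402 → ⌈·⌉ = 72
j=7: r + 6k = 84.802 → ⌈·⌉ = 85
j=8: r + 7k = 98.202 → ⌈·⌉ = 99
j=9: r + 8k = 111.602 → ⌈·⌉ = 112
j=10: r + 9k = 125.002 → ⌈·⌉ = 126
j=11: r + 10k = 138.402 → ⌈·⌉ = 139
j=12: r + 11k = 151.802 → ⌈·⌉ = 152
j=13: r + 12k = 165.202 → ⌈·⌉ = 166
j=14: r + 13k = 178.602 → ⌈·⌉ = 179
j=15: r + 14k = 192.002 → ⌈·⌉ = 193

5, 18, 32, 45, 59, 72, 85, 99, 112, 126, 139, 152, 166, 179, 193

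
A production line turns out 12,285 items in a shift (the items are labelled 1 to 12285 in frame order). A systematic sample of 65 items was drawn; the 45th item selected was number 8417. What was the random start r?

k = 12285/65 = 189
r = 8417 − (45−1)×189 = 8417 − 8316 = 101

101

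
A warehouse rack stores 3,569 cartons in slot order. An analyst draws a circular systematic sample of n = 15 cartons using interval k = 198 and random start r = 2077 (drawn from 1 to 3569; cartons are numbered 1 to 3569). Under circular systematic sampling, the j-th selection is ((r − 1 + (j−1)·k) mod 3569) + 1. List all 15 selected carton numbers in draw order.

2077, 2275, 2473, 2671, 2869, 3067, 3265, 3463, 92, 290, 488, 686, 884, 1082, 1280

Selection 1: 2077
Selection 2: 2077 + 198 = 2275
Selection 3: 2275 + 198 = 2473
Selection 4: 2473 + 198 = 2671
Selection 5: 2671 + 198 = 2869
Selection 6: 2869 + 198 = 3067
Selection 7: 3067 + 198 = 3265
Selection 8: 3265 + 198 = 3463
Selection 9: 3463 + 198 = 3661 → 3661 − 3569 = 92
Selection 10: 92 + 198 = 290
Selection 11: 290 + 198 = 488
Selection 12: 488 + 198 = 686
Selection 13: 686 + 198 = 884
Selection 14: 884 + 198 = 1082
Selection 15: 1082 + 198 = 1280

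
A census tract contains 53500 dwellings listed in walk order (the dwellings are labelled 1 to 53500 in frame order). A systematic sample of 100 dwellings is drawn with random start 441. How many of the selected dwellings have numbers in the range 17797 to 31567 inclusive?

k = 53500/100 = 535
First selection ≥ 17797: 441 + ⌈(17797−441)/535⌉·535 = 441 + 33×535 = 18096
Last selection ≤ 31567: 441 + ⌊(31567−441)/535⌋·535 = 441 + 58×535 = 31471
Count = 58 − 33 + 1 = 26

26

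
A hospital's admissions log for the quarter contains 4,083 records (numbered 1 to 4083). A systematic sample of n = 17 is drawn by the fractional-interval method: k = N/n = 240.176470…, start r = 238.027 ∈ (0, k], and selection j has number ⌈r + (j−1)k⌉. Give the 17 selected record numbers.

239, 479, 719, 959, 1199, 1439, 1680, 1920, 2160, 2400, 2640, 2880, 3121, 3361, 3601, 3841, 4081

j=1: r + 0k = 238.027 → ⌈·⌉ = 239
j=2: r + 1k = 478.203470… → ⌈·⌉ = 479
j=3: r + 2k = 718.379941… → ⌈·⌉ = 719
j=4: r + 3k = 958.556411… → ⌈·⌉ = 959
j=5: r + 4k = 1198.732882… → ⌈·⌉ = 1199
j=6: r + 5k = 1438.909352… → ⌈·⌉ = 1439
j=7: r + 6k = 1679.085823… → ⌈·⌉ = 1680
j=8: r + 7k = 1919.262294… → ⌈·⌉ = 1920
j=9: r + 8k = 2159.438764… → ⌈·⌉ = 2160
j=10: r + 9k = 2399.615235… → ⌈·⌉ = 2400
j=11: r + 10k = 2639.791705… → ⌈·⌉ = 2640
j=12: r + 11k = 2879.968176… → ⌈·⌉ = 2880
j=13: r + 12k = 3120.144647… → ⌈·⌉ = 3121
j=14: r + 13k = 3360.321117… → ⌈·⌉ = 3361
j=15: r + 14k = 3600.497588… → ⌈·⌉ = 3601
j=16: r + 15k = 3840.674058… → ⌈·⌉ = 3841
j=17: r + 16k = 4080.850529… → ⌈·⌉ = 4081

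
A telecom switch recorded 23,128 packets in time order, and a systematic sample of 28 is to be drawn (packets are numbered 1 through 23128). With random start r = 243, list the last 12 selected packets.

13459, 14285, 15111, 15937, 16763, 17589, 18415, 19241, 20067, 20893, 21719, 22545

k = N/n = 23128/28 = 826
17th selection = 243 + 16×826 = 13459
18th: 13459 + 826 = 14285
19th: 14285 + 826 = 15111
20th: 15111 + 826 = 15937
21st: 15937 + 826 = 16763
22nd: 16763 + 826 = 17589
23rd: 17589 + 826 = 18415
24th: 18415 + 826 = 19241
25th: 19241 + 826 = 20067
26th: 20067 + 826 = 20893
27th: 20893 + 826 = 21719
28th: 21719 + 826 = 22545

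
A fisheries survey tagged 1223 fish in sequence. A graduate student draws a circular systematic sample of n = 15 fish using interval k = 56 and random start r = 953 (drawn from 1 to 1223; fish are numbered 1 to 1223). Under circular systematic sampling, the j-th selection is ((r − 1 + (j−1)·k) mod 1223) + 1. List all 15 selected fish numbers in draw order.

953, 1009, 1065, 1121, 1177, 10, 66, 122, 178, 234, 290, 346, 402, 458, 514

Selection 1: 953
Selection 2: 953 + 56 = 1009
Selection 3: 1009 + 56 = 1065
Selection 4: 1065 + 56 = 1121
Selection 5: 1121 + 56 = 1177
Selection 6: 1177 + 56 = 1233 → 1233 − 1223 = 10
Selection 7: 10 + 56 = 66
Selection 8: 66 + 56 = 122
Selection 9: 122 + 56 = 178
Selection 10: 178 + 56 = 234
Selection 11: 234 + 56 = 290
Selection 12: 290 + 56 = 346
Selection 13: 346 + 56 = 402
Selection 14: 402 + 56 = 458
Selection 15: 458 + 56 = 514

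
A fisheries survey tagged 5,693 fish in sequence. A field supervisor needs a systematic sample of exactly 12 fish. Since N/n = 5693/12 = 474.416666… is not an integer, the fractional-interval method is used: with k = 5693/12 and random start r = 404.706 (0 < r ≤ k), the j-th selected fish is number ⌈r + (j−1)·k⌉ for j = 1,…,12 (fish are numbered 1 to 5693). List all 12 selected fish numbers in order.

405, 880, 1354, 1828, 2303, 2777, 3252, 3726, 4201, 4675, 5149, 5624

j=1: r + 0k = 404.706 → ⌈·⌉ = 405
j=2: r + 1k = 879.122666… → ⌈·⌉ = 880
j=3: r + 2k = 1353.539333… → ⌈·⌉ = 1354
j=4: r + 3k = 1827.956 → ⌈·⌉ = 1828
j=5: r + 4k = 2302.372666… → ⌈·⌉ = 2303
j=6: r + 5k = 2776.789333… → ⌈·⌉ = 2777
j=7: r + 6k = 3251.206 → ⌈·⌉ = 3252
j=8: r + 7k = 3725.622666… → ⌈·⌉ = 3726
j=9: r + 8k = 4200.039333… → ⌈·⌉ = 4201
j=10: r + 9k = 4674.456 → ⌈·⌉ = 4675
j=11: r + 10k = 5148.872666… → ⌈·⌉ = 5149
j=12: r + 11k = 5623.289333… → ⌈·⌉ = 5624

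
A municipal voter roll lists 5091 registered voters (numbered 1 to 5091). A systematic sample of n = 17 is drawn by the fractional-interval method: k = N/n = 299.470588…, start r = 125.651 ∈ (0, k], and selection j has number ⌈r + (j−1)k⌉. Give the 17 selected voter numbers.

126, 426, 725, 1025, 1324, 1624, 1923, 2222, 2522, 2821, 3121, 3420, 3720, 4019, 4319, 4618, 4918

j=1: r + 0k = 125.651 → ⌈·⌉ = 126
j=2: r + 1k = 425.121588… → ⌈·⌉ = 426
j=3: r + 2k = 724.592176… → ⌈·⌉ = 725
j=4: r + 3k = 1024.062764… → ⌈·⌉ = 1025
j=5: r + 4k = 1323.533352… → ⌈·⌉ = 1324
j=6: r + 5k = 1623.003941… → ⌈·⌉ = 1624
j=7: r + 6k = 1922.474529… → ⌈·⌉ = 1923
j=8: r + 7k = 2221.945117… → ⌈·⌉ = 2222
j=9: r + 8k = 2521.415705… → ⌈·⌉ = 2522
j=10: r + 9k = 2820.886294… → ⌈·⌉ = 2821
j=11: r + 10k = 3120.356882… → ⌈·⌉ = 3121
j=12: r + 11k = 3419.827470… → ⌈·⌉ = 3420
j=13: r + 12k = 3719.298058… → ⌈·⌉ = 3720
j=14: r + 13k = 4018.768647… → ⌈·⌉ = 4019
j=15: r + 14k = 4318.239235… → ⌈·⌉ = 4319
j=16: r + 15k = 4617.709823… → ⌈·⌉ = 4618
j=17: r + 16k = 4917.180411… → ⌈·⌉ = 4918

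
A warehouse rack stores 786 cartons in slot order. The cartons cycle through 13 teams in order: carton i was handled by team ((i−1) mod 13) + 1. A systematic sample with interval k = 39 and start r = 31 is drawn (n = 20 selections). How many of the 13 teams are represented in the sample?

Consecutive selections differ by k = 39, so their team numbers differ by 39 mod 13 = 0.
gcd(39, 13) = 13, so the sample visits 13/13 = 1 distinct residues mod 13.
Start 31 is team 5; the teams hit are 5.

1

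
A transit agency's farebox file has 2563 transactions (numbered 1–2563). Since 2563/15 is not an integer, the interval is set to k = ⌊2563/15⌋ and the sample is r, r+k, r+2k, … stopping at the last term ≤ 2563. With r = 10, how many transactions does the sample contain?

k = ⌊2563/15⌋ = 170
Achieved size = ⌊(2563 − 10)/170⌋ + 1 = ⌊2553/170⌋ + 1 = 15 + 1 = 16
(last selection: 10 + 15×170 = 2560 ≤ 2563; next would be 2730 > 2563)

16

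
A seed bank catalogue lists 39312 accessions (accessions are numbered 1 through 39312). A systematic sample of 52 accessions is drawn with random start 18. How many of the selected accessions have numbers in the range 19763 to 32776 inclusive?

17

k = 39312/52 = 756
First selection ≥ 19763: 18 + ⌈(19763−18)/756⌉·756 = 18 + 27×756 = 20430
Last selection ≤ 32776: 18 + ⌊(32776−18)/756⌋·756 = 18 + 43×756 = 32526
Count = 43 − 27 + 1 = 17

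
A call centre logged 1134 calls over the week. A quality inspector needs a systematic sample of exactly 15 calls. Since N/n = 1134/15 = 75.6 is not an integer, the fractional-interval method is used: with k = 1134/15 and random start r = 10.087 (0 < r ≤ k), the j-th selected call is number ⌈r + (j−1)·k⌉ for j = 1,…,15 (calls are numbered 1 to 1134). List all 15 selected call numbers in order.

j=1: r + 0k = 10.087 → ⌈·⌉ = 11
j=2: r + 1k = 85.687 → ⌈·⌉ = 86
j=3: r + 2k = 161.287 → ⌈·⌉ = 162
j=4: r + 3k = 236.887 → ⌈·⌉ = 237
j=5: r + 4k = 312.487 → ⌈·⌉ = 313
j=6: r + 5k = 388.087 → ⌈·⌉ = 389
j=7: r + 6k = 463.687 → ⌈·⌉ = 464
j=8: r + 7k = 539.287 → ⌈·⌉ = 540
j=9: r + 8k = 614.887 → ⌈·⌉ = 615
j=10: r + 9k = 690.487 → ⌈·⌉ = 691
j=11: r + 10k = 766.087 → ⌈·⌉ = 767
j=12: r + 11k = 841.687 → ⌈·⌉ = 842
j=13: r + 12k = 917.287 → ⌈·⌉ = 918
j=14: r + 13k = 992.887 → ⌈·⌉ = 993
j=15: r + 14k = 1068.487 → ⌈·⌉ = 1069

11, 86, 162, 237, 313, 389, 464, 540, 615, 691, 767, 842, 918, 993, 1069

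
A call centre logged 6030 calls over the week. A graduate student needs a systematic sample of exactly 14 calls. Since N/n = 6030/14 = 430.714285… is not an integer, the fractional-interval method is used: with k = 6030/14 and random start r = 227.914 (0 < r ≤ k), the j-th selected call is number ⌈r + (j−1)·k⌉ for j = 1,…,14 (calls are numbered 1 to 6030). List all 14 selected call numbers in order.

228, 659, 1090, 1521, 1951, 2382, 2813, 3243, 3674, 4105, 4536, 4966, 5397, 5828

j=1: r + 0k = 227.914 → ⌈·⌉ = 228
j=2: r + 1k = 658.628285… → ⌈·⌉ = 659
j=3: r + 2k = 1089.342571… → ⌈·⌉ = 1090
j=4: r + 3k = 1520.056857… → ⌈·⌉ = 1521
j=5: r + 4k = 1950.771142… → ⌈·⌉ = 1951
j=6: r + 5k = 2381.485428… → ⌈·⌉ = 2382
j=7: r + 6k = 2812.199714… → ⌈·⌉ = 2813
j=8: r + 7k = 3242.914 → ⌈·⌉ = 3243
j=9: r + 8k = 3673.628285… → ⌈·⌉ = 3674
j=10: r + 9k = 4104.342571… → ⌈·⌉ = 4105
j=11: r + 10k = 4535.056857… → ⌈·⌉ = 4536
j=12: r + 11k = 4965.771142… → ⌈·⌉ = 4966
j=13: r + 12k = 5396.485428… → ⌈·⌉ = 5397
j=14: r + 13k = 5827.199714… → ⌈·⌉ = 5828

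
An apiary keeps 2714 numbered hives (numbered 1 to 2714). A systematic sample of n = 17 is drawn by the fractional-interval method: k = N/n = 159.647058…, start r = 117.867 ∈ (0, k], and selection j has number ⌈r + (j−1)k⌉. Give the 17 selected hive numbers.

j=1: r + 0k = 117.867 → ⌈·⌉ = 118
j=2: r + 1k = 277.514058… → ⌈·⌉ = 278
j=3: r + 2k = 437.161117… → ⌈·⌉ = 438
j=4: r + 3k = 596.808176… → ⌈·⌉ = 597
j=5: r + 4k = 756.455235… → ⌈·⌉ = 757
j=6: r + 5k = 916.102294… → ⌈·⌉ = 917
j=7: r + 6k = 1075.749352… → ⌈·⌉ = 1076
j=8: r + 7k = 1235.396411… → ⌈·⌉ = 1236
j=9: r + 8k = 1395.043470… → ⌈·⌉ = 1396
j=10: r + 9k = 1554.690529… → ⌈·⌉ = 1555
j=11: r + 10k = 1714.337588… → ⌈·⌉ = 1715
j=12: r + 11k = 1873.984647… → ⌈·⌉ = 1874
j=13: r + 12k = 2033.631705… → ⌈·⌉ = 2034
j=14: r + 13k = 2193.278764… → ⌈·⌉ = 2194
j=15: r + 14k = 2352.925823… → ⌈·⌉ = 2353
j=16: r + 15k = 2512.572882… → ⌈·⌉ = 2513
j=17: r + 16k = 2672.219941… → ⌈·⌉ = 2673

118, 278, 438, 597, 757, 917, 1076, 1236, 1396, 1555, 1715, 1874, 2034, 2194, 2353, 2513, 2673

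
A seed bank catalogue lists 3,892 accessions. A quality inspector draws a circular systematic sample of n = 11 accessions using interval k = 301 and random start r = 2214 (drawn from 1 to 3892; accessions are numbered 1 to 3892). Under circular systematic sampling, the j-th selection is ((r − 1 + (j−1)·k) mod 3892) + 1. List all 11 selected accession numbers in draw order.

Selection 1: 2214
Selection 2: 2214 + 301 = 2515
Selection 3: 2515 + 301 = 2816
Selection 4: 2816 + 301 = 3117
Selection 5: 3117 + 301 = 3418
Selection 6: 3418 + 301 = 3719
Selection 7: 3719 + 301 = 4020 → 4020 − 3892 = 128
Selection 8: 128 + 301 = 429
Selection 9: 429 + 301 = 730
Selection 10: 730 + 301 = 1031
Selection 11: 1031 + 301 = 1332

2214, 2515, 2816, 3117, 3418, 3719, 128, 429, 730, 1031, 1332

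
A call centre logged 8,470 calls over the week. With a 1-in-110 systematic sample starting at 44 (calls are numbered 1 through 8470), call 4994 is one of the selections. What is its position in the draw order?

k = 110
position = (4994 − 44)/110 + 1 = 4950/110 + 1 = 45 + 1 = 46

46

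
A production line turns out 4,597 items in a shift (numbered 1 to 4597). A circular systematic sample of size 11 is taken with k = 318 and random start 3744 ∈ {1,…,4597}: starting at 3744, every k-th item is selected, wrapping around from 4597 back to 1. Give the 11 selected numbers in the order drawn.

Selection 1: 3744
Selection 2: 3744 + 318 = 4062
Selection 3: 4062 + 318 = 4380
Selection 4: 4380 + 318 = 4698 → 4698 − 4597 = 101
Selection 5: 101 + 318 = 419
Selection 6: 419 + 318 = 737
Selection 7: 737 + 318 = 1055
Selection 8: 1055 + 318 = 1373
Selection 9: 1373 + 318 = 1691
Selection 10: 1691 + 318 = 2009
Selection 11: 2009 + 318 = 2327

3744, 4062, 4380, 101, 419, 737, 1055, 1373, 1691, 2009, 2327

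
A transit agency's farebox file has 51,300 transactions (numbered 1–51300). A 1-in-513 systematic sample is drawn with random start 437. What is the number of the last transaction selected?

k = 513
100th selection = r + (100−1)·k = 437 + 99×513 = 437 + 50787 = 51224

51224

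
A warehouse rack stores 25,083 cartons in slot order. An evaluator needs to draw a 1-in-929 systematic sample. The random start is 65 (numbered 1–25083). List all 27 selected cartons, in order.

carton 1: 65
carton 2: 65 + 929 = 994
carton 3: 994 + 929 = 1923
carton 4: 1923 + 929 = 2852
carton 5: 2852 + 929 = 3781
carton 6: 3781 + 929 = 4710
carton 7: 4710 + 929 = 5639
carton 8: 5639 + 929 = 6568
carton 9: 6568 + 929 = 7497
carton 10: 7497 + 929 = 8426
carton 11: 8426 + 929 = 9355
carton 12: 9355 + 929 = 10284
carton 13: 10284 + 929 = 11213
carton 14: 11213 + 929 = 12142
carton 15: 12142 + 929 = 13071
carton 16: 13071 + 929 = 14000
carton 17: 14000 + 929 = 14929
carton 18: 14929 + 929 = 15858
carton 19: 15858 + 929 = 16787
carton 20: 16787 + 929 = 17716
carton 21: 17716 + 929 = 18645
carton 22: 18645 + 929 = 19574
carton 23: 19574 + 929 = 20503
carton 24: 20503 + 929 = 21432
carton 25: 21432 + 929 = 22361
carton 26: 22361 + 929 = 23290
carton 27: 23290 + 929 = 24219

65, 994, 1923, 2852, 3781, 4710, 5639, 6568, 7497, 8426, 9355, 10284, 11213, 12142, 13071, 14000, 14929, 15858, 16787, 17716, 18645, 19574, 20503, 21432, 22361, 23290, 24219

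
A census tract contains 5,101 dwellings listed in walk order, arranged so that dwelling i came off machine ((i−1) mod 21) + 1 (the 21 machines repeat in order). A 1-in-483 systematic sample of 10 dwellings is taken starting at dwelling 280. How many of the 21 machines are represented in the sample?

1

Consecutive selections differ by k = 483, so their machine numbers differ by 483 mod 21 = 0.
gcd(483, 21) = 21, so the sample visits 21/21 = 1 distinct residues mod 21.
Start 280 is machine 7; the machines hit are 7.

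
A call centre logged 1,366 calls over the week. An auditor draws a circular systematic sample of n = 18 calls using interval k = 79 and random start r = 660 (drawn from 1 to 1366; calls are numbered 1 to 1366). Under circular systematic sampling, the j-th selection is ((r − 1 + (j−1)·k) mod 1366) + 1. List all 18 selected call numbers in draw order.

660, 739, 818, 897, 976, 1055, 1134, 1213, 1292, 5, 84, 163, 242, 321, 400, 479, 558, 637

Selection 1: 660
Selection 2: 660 + 79 = 739
Selection 3: 739 + 79 = 818
Selection 4: 818 + 79 = 897
Selection 5: 897 + 79 = 976
Selection 6: 976 + 79 = 1055
Selection 7: 1055 + 79 = 1134
Selection 8: 1134 + 79 = 1213
Selection 9: 1213 + 79 = 1292
Selection 10: 1292 + 79 = 1371 → 1371 − 1366 = 5
Selection 11: 5 + 79 = 84
Selection 12: 84 + 79 = 163
Selection 13: 163 + 79 = 242
Selection 14: 242 + 79 = 321
Selection 15: 321 + 79 = 400
Selection 16: 400 + 79 = 479
Selection 17: 479 + 79 = 558
Selection 18: 558 + 79 = 637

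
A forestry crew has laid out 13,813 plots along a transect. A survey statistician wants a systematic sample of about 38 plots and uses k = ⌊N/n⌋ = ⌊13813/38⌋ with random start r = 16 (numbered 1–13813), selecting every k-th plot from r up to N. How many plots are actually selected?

39

k = ⌊13813/38⌋ = 363
Achieved size = ⌊(13813 − 16)/363⌋ + 1 = ⌊13797/363⌋ + 1 = 38 + 1 = 39
(last selection: 16 + 38×363 = 13810 ≤ 13813; next would be 14173 > 13813)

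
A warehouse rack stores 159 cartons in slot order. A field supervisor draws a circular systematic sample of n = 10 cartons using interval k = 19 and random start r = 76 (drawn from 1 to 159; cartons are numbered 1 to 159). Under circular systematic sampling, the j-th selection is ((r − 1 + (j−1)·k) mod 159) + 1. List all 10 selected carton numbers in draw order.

76, 95, 114, 133, 152, 12, 31, 50, 69, 88

Selection 1: 76
Selection 2: 76 + 19 = 95
Selection 3: 95 + 19 = 114
Selection 4: 114 + 19 = 133
Selection 5: 133 + 19 = 152
Selection 6: 152 + 19 = 171 → 171 − 159 = 12
Selection 7: 12 + 19 = 31
Selection 8: 31 + 19 = 50
Selection 9: 50 + 19 = 69
Selection 10: 69 + 19 = 88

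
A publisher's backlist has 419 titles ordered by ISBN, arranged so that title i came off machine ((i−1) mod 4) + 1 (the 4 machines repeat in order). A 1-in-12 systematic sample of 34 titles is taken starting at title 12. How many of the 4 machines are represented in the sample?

1

Consecutive selections differ by k = 12, so their machine numbers differ by 12 mod 4 = 0.
gcd(12, 4) = 4, so the sample visits 4/4 = 1 distinct residues mod 4.
Start 12 is machine 4; the machines hit are 4.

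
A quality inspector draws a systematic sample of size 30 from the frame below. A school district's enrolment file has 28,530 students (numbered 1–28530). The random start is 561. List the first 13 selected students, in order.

561, 1512, 2463, 3414, 4365, 5316, 6267, 7218, 8169, 9120, 10071, 11022, 11973

k = N/n = 28530/30 = 951
student 1: 561
student 2: 561 + 951 = 1512
student 3: 1512 + 951 = 2463
student 4: 2463 + 951 = 3414
student 5: 3414 + 951 = 4365
student 6: 4365 + 951 = 5316
student 7: 5316 + 951 = 6267
student 8: 6267 + 951 = 7218
student 9: 7218 + 951 = 8169
student 10: 8169 + 951 = 9120
student 11: 9120 + 951 = 10071
student 12: 10071 + 951 = 11022
student 13: 11022 + 951 = 11973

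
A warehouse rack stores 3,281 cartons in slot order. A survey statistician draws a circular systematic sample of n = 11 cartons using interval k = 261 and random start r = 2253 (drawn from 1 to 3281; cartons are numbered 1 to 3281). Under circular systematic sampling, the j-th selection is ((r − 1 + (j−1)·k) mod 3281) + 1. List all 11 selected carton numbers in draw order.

Selection 1: 2253
Selection 2: 2253 + 261 = 2514
Selection 3: 2514 + 261 = 2775
Selection 4: 2775 + 261 = 3036
Selection 5: 3036 + 261 = 3297 → 3297 − 3281 = 16
Selection 6: 16 + 261 = 277
Selection 7: 277 + 261 = 538
Selection 8: 538 + 261 = 799
Selection 9: 799 + 261 = 1060
Selection 10: 1060 + 261 = 1321
Selection 11: 1321 + 261 = 1582

2253, 2514, 2775, 3036, 16, 277, 538, 799, 1060, 1321, 1582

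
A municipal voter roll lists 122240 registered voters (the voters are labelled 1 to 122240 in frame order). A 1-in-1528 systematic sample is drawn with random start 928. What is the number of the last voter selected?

k = 1528
80th selection = r + (80−1)·k = 928 + 79×1528 = 928 + 120712 = 121640

121640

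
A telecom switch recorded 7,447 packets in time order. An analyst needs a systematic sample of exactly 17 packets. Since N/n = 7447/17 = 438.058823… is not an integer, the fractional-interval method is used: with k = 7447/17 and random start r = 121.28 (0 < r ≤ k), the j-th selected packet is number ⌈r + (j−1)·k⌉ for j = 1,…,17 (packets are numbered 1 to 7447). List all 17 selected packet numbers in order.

j=1: r + 0k = 121.28 → ⌈·⌉ = 122
j=2: r + 1k = 559.338823… → ⌈·⌉ = 560
j=3: r + 2k = 997.397647… → ⌈·⌉ = 998
j=4: r + 3k = 1435.456470… → ⌈·⌉ = 1436
j=5: r + 4k = 1873.515294… → ⌈·⌉ = 1874
j=6: r + 5k = 2311.574117… → ⌈·⌉ = 2312
j=7: r + 6k = 2749.632941… → ⌈·⌉ = 2750
j=8: r + 7k = 3187.691764… → ⌈·⌉ = 3188
j=9: r + 8k = 3625.750588… → ⌈·⌉ = 3626
j=10: r + 9k = 4063.809411… → ⌈·⌉ = 4064
j=11: r + 10k = 4501.868235… → ⌈·⌉ = 4502
j=12: r + 11k = 4939.927058… → ⌈·⌉ = 4940
j=13: r + 12k = 5377.985882… → ⌈·⌉ = 5378
j=14: r + 13k = 5816.044705… → ⌈·⌉ = 5817
j=15: r + 14k = 6254.103529… → ⌈·⌉ = 6255
j=16: r + 15k = 6692.162352… → ⌈·⌉ = 6693
j=17: r + 16k = 7130.221176… → ⌈·⌉ = 7131

122, 560, 998, 1436, 1874, 2312, 2750, 3188, 3626, 4064, 4502, 4940, 5378, 5817, 6255, 6693, 7131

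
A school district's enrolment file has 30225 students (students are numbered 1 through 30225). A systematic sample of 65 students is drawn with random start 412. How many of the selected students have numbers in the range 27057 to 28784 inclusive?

k = 30225/65 = 465
First selection ≥ 27057: 412 + ⌈(27057−412)/465⌉·465 = 412 + 58×465 = 27382
Last selection ≤ 28784: 412 + ⌊(28784−412)/465⌋·465 = 412 + 61×465 = 28777
Count = 61 − 58 + 1 = 4

4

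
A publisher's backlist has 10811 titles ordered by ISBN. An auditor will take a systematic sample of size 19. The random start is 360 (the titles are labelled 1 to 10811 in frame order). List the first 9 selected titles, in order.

k = N/n = 10811/19 = 569
title 1: 360
title 2: 360 + 569 = 929
title 3: 929 + 569 = 1498
title 4: 1498 + 569 = 2067
title 5: 2067 + 569 = 2636
title 6: 2636 + 569 = 3205
title 7: 3205 + 569 = 3774
title 8: 3774 + 569 = 4343
title 9: 4343 + 569 = 4912

360, 929, 1498, 2067, 2636, 3205, 3774, 4343, 4912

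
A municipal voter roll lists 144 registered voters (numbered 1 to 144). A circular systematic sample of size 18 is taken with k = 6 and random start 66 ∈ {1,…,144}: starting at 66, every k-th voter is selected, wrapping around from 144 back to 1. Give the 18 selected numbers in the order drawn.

66, 72, 78, 84, 90, 96, 102, 108, 114, 120, 126, 132, 138, 144, 6, 12, 18, 24

Selection 1: 66
Selection 2: 66 + 6 = 72
Selection 3: 72 + 6 = 78
Selection 4: 78 + 6 = 84
Selection 5: 84 + 6 = 90
Selection 6: 90 + 6 = 96
Selection 7: 96 + 6 = 102
Selection 8: 102 + 6 = 108
Selection 9: 108 + 6 = 114
Selection 10: 114 + 6 = 120
Selection 11: 120 + 6 = 126
Selection 12: 126 + 6 = 132
Selection 13: 132 + 6 = 138
Selection 14: 138 + 6 = 144
Selection 15: 144 + 6 = 150 → 150 − 144 = 6
Selection 16: 6 + 6 = 12
Selection 17: 12 + 6 = 18
Selection 18: 18 + 6 = 24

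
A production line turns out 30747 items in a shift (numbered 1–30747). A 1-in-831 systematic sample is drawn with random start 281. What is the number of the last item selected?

30197

k = 831
37th selection = r + (37−1)·k = 281 + 36×831 = 281 + 29916 = 30197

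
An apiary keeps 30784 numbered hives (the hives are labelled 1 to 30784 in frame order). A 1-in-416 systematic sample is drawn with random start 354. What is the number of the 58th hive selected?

24066

k = 416
58th selection = r + (58−1)·k = 354 + 57×416 = 354 + 23712 = 24066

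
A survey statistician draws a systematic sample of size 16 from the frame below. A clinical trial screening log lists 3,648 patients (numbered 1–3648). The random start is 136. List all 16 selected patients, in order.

136, 364, 592, 820, 1048, 1276, 1504, 1732, 1960, 2188, 2416, 2644, 2872, 3100, 3328, 3556

k = N/n = 3648/16 = 228
patient 1: 136
patient 2: 136 + 228 = 364
patient 3: 364 + 228 = 592
patient 4: 592 + 228 = 820
patient 5: 820 + 228 = 1048
patient 6: 1048 + 228 = 1276
patient 7: 1276 + 228 = 1504
patient 8: 1504 + 228 = 1732
patient 9: 1732 + 228 = 1960
patient 10: 1960 + 228 = 2188
patient 11: 2188 + 228 = 2416
patient 12: 2416 + 228 = 2644
patient 13: 2644 + 228 = 2872
patient 14: 2872 + 228 = 3100
patient 15: 3100 + 228 = 3328
patient 16: 3328 + 228 = 3556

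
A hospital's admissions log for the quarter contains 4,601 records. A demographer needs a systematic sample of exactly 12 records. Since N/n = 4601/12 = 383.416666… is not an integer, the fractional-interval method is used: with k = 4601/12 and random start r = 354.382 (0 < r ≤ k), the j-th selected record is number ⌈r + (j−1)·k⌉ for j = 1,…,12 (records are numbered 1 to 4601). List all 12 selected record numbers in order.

j=1: r + 0k = 354.382 → ⌈·⌉ = 355
j=2: r + 1k = 737.798666… → ⌈·⌉ = 738
j=3: r + 2k = 1121.215333… → ⌈·⌉ = 1122
j=4: r + 3k = 1504.632 → ⌈·⌉ = 1505
j=5: r + 4k = 1888.048666… → ⌈·⌉ = 1889
j=6: r + 5k = 2271.465333… → ⌈·⌉ = 2272
j=7: r + 6k = 2654.882 → ⌈·⌉ = 2655
j=8: r + 7k = 3038.298666… → ⌈·⌉ = 3039
j=9: r + 8k = 3421.715333… → ⌈·⌉ = 3422
j=10: r + 9k = 3805.132 → ⌈·⌉ = 3806
j=11: r + 10k = 4188.548666… → ⌈·⌉ = 4189
j=12: r + 11k = 4571.965333… → ⌈·⌉ = 4572

355, 738, 1122, 1505, 1889, 2272, 2655, 3039, 3422, 3806, 4189, 4572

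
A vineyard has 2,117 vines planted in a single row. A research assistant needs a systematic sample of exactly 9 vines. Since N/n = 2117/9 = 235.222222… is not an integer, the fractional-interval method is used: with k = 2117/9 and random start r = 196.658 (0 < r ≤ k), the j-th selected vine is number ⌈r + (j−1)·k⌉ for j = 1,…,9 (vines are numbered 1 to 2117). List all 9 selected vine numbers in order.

197, 432, 668, 903, 1138, 1373, 1608, 1844, 2079

j=1: r + 0k = 196.658 → ⌈·⌉ = 197
j=2: r + 1k = 431.880222… → ⌈·⌉ = 432
j=3: r + 2k = 667.102444… → ⌈·⌉ = 668
j=4: r + 3k = 902.324666… → ⌈·⌉ = 903
j=5: r + 4k = 1137.546888… → ⌈·⌉ = 1138
j=6: r + 5k = 1372.769111… → ⌈·⌉ = 1373
j=7: r + 6k = 1607.991333… → ⌈·⌉ = 1608
j=8: r + 7k = 1843.213555… → ⌈·⌉ = 1844
j=9: r + 8k = 2078.435777… → ⌈·⌉ = 2079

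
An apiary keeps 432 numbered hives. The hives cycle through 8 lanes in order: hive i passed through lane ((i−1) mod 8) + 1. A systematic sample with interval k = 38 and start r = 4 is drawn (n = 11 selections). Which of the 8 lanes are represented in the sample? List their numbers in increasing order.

Consecutive selections differ by k = 38, so their lane numbers differ by 38 mod 8 = 6.
gcd(38, 8) = 2, so the sample visits 8/2 = 4 distinct residues mod 8.
Start 4 is lane 4; the lanes hit are 2, 4, 6, 8.

2, 4, 6, 8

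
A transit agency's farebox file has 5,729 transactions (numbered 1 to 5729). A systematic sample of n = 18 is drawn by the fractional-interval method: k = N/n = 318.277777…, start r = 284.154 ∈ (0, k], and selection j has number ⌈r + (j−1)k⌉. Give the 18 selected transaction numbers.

285, 603, 921, 1239, 1558, 1876, 2194, 2513, 2831, 3149, 3467, 3786, 4104, 4422, 4741, 5059, 5377, 5695

j=1: r + 0k = 284.154 → ⌈·⌉ = 285
j=2: r + 1k = 602.431777… → ⌈·⌉ = 603
j=3: r + 2k = 920.709555… → ⌈·⌉ = 921
j=4: r + 3k = 1238.987333… → ⌈·⌉ = 1239
j=5: r + 4k = 1557.265111… → ⌈·⌉ = 1558
j=6: r + 5k = 1875.542888… → ⌈·⌉ = 1876
j=7: r + 6k = 2193.820666… → ⌈·⌉ = 2194
j=8: r + 7k = 2512.098444… → ⌈·⌉ = 2513
j=9: r + 8k = 2830.376222… → ⌈·⌉ = 2831
j=10: r + 9k = 3148.654 → ⌈·⌉ = 3149
j=11: r + 10k = 3466.931777… → ⌈·⌉ = 3467
j=12: r + 11k = 3785.209555… → ⌈·⌉ = 3786
j=13: r + 12k = 4103.487333… → ⌈·⌉ = 4104
j=14: r + 13k = 4421.765111… → ⌈·⌉ = 4422
j=15: r + 14k = 4740.042888… → ⌈·⌉ = 4741
j=16: r + 15k = 5058.320666… → ⌈·⌉ = 5059
j=17: r + 16k = 5376.598444… → ⌈·⌉ = 5377
j=18: r + 17k = 5694.876222… → ⌈·⌉ = 5695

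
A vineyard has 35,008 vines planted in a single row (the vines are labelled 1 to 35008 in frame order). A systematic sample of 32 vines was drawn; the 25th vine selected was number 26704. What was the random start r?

k = 35008/32 = 1094
r = 26704 − (25−1)×1094 = 26704 − 26256 = 448

448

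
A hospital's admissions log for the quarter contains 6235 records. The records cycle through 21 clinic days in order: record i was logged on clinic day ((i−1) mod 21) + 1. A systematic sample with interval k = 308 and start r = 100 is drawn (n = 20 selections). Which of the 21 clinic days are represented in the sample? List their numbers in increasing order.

Consecutive selections differ by k = 308, so their clinic day numbers differ by 308 mod 21 = 14.
gcd(308, 21) = 7, so the sample visits 21/7 = 3 distinct residues mod 21.
Start 100 is clinic day 16; the clinic days hit are 2, 9, 16.

2, 9, 16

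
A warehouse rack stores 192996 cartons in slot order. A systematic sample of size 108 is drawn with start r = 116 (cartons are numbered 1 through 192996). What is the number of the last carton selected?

k = 192996/108 = 1787
108th selection = r + (108−1)·k = 116 + 107×1787 = 116 + 191209 = 191325

191325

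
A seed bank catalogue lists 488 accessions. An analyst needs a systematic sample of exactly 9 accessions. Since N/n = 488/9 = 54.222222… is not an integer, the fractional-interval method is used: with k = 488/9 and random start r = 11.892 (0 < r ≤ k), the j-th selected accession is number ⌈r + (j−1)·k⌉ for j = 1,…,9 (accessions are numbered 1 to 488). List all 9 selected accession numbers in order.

12, 67, 121, 175, 229, 284, 338, 392, 446

j=1: r + 0k = 11.892 → ⌈·⌉ = 12
j=2: r + 1k = 66.114222… → ⌈·⌉ = 67
j=3: r + 2k = 120.336444… → ⌈·⌉ = 121
j=4: r + 3k = 174.558666… → ⌈·⌉ = 175
j=5: r + 4k = 228.780888… → ⌈·⌉ = 229
j=6: r + 5k = 283.003111… → ⌈·⌉ = 284
j=7: r + 6k = 337.225333… → ⌈·⌉ = 338
j=8: r + 7k = 391.447555… → ⌈·⌉ = 392
j=9: r + 8k = 445.669777… → ⌈·⌉ = 446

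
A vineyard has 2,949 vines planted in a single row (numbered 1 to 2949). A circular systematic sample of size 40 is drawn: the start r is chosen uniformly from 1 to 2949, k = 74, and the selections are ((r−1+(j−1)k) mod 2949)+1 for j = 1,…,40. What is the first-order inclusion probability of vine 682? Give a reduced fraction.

For each position j, as r ranges over 1…2949 the j-th selection hits every vine exactly once, so vine 682 is selected for exactly 40 of the 2949 starts.
Inclusion probability = 40/2949.

40/2949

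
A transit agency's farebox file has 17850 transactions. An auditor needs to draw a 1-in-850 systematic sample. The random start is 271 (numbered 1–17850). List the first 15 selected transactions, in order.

transaction 1: 271
transaction 2: 271 + 850 = 1121
transaction 3: 1121 + 850 = 1971
transaction 4: 1971 + 850 = 2821
transaction 5: 2821 + 850 = 3671
transaction 6: 3671 + 850 = 4521
transaction 7: 4521 + 850 = 5371
transaction 8: 5371 + 850 = 6221
transaction 9: 6221 + 850 = 7071
transaction 10: 7071 + 850 = 7921
transaction 11: 7921 + 850 = 8771
transaction 12: 8771 + 850 = 9621
transaction 13: 9621 + 850 = 10471
transaction 14: 10471 + 850 = 11321
transaction 15: 11321 + 850 = 12171

271, 1121, 1971, 2821, 3671, 4521, 5371, 6221, 7071, 7921, 8771, 9621, 10471, 11321, 12171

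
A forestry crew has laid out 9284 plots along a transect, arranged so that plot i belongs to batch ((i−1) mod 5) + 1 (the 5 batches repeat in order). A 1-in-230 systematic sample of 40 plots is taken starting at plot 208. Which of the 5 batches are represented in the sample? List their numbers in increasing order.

3

Consecutive selections differ by k = 230, so their batch numbers differ by 230 mod 5 = 0.
gcd(230, 5) = 5, so the sample visits 5/5 = 1 distinct residues mod 5.
Start 208 is batch 3; the batches hit are 3.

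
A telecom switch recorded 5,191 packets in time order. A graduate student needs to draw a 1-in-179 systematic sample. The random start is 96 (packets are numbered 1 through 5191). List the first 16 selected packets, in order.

packet 1: 96
packet 2: 96 + 179 = 275
packet 3: 275 + 179 = 454
packet 4: 454 + 179 = 633
packet 5: 633 + 179 = 812
packet 6: 812 + 179 = 991
packet 7: 991 + 179 = 1170
packet 8: 1170 + 179 = 1349
packet 9: 1349 + 179 = 1528
packet 10: 1528 + 179 = 1707
packet 11: 1707 + 179 = 1886
packet 12: 1886 + 179 = 2065
packet 13: 2065 + 179 = 2244
packet 14: 2244 + 179 = 2423
packet 15: 2423 + 179 = 2602
packet 16: 2602 + 179 = 2781

96, 275, 454, 633, 812, 991, 1170, 1349, 1528, 1707, 1886, 2065, 2244, 2423, 2602, 2781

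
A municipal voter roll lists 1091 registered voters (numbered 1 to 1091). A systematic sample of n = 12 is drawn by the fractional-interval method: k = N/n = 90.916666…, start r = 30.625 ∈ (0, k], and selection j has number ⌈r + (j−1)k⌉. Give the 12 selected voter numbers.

j=1: r + 0k = 30.625 → ⌈·⌉ = 31
j=2: r + 1k = 121.541666… → ⌈·⌉ = 122
j=3: r + 2k = 212.458333… → ⌈·⌉ = 213
j=4: r + 3k = 303.375 → ⌈·⌉ = 304
j=5: r + 4k = 394.291666… → ⌈·⌉ = 395
j=6: r + 5k = 485.208333… → ⌈·⌉ = 486
j=7: r + 6k = 576.125 → ⌈·⌉ = 577
j=8: r + 7k = 667.041666… → ⌈·⌉ = 668
j=9: r + 8k = 757.958333… → ⌈·⌉ = 758
j=10: r + 9k = 848.875 → ⌈·⌉ = 849
j=11: r + 10k = 939.791666… → ⌈·⌉ = 940
j=12: r + 11k = 1030.708333… → ⌈·⌉ = 1031

31, 122, 213, 304, 395, 486, 577, 668, 758, 849, 940, 1031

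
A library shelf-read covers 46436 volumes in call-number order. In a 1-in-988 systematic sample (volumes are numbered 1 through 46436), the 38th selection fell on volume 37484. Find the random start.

928

k = 988
r = 37484 − (38−1)×988 = 37484 − 36556 = 928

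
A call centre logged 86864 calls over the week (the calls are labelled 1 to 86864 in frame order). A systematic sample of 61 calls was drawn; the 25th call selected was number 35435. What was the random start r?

k = 86864/61 = 1424
r = 35435 − (25−1)×1424 = 35435 − 34176 = 1259

1259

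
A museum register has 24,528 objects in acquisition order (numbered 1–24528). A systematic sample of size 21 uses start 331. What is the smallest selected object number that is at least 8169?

8507

k = 24528/21 = 1168
Steps past start: ⌈(8169 − 331)/1168⌉ = ⌈7838/1168⌉ = 7
Selected object: 331 + 7×1168 = 8507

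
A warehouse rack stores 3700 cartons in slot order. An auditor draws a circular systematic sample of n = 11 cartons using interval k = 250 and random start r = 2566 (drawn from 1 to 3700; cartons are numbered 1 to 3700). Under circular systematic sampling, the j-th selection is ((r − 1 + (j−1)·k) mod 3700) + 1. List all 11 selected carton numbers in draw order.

Selection 1: 2566
Selection 2: 2566 + 250 = 2816
Selection 3: 2816 + 250 = 3066
Selection 4: 3066 + 250 = 3316
Selection 5: 3316 + 250 = 3566
Selection 6: 3566 + 250 = 3816 → 3816 − 3700 = 116
Selection 7: 116 + 250 = 366
Selection 8: 366 + 250 = 616
Selection 9: 616 + 250 = 866
Selection 10: 866 + 250 = 1116
Selection 11: 1116 + 250 = 1366

2566, 2816, 3066, 3316, 3566, 116, 366, 616, 866, 1116, 1366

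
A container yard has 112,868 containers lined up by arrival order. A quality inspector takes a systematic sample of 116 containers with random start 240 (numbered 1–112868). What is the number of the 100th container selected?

k = 112868/116 = 973
100th selection = r + (100−1)·k = 240 + 99×973 = 240 + 96327 = 96567

96567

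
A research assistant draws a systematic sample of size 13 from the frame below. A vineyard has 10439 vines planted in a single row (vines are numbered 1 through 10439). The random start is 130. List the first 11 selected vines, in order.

130, 933, 1736, 2539, 3342, 4145, 4948, 5751, 6554, 7357, 8160

k = N/n = 10439/13 = 803
vine 1: 130
vine 2: 130 + 803 = 933
vine 3: 933 + 803 = 1736
vine 4: 1736 + 803 = 2539
vine 5: 2539 + 803 = 3342
vine 6: 3342 + 803 = 4145
vine 7: 4145 + 803 = 4948
vine 8: 4948 + 803 = 5751
vine 9: 5751 + 803 = 6554
vine 10: 6554 + 803 = 7357
vine 11: 7357 + 803 = 8160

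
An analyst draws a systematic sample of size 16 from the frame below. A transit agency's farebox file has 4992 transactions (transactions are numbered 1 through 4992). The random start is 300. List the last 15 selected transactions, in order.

k = N/n = 4992/16 = 312
2nd selection = 300 + 1×312 = 612
3rd: 612 + 312 = 924
4th: 924 + 312 = 1236
5th: 1236 + 312 = 1548
6th: 1548 + 312 = 1860
7th: 1860 + 312 = 2172
8th: 2172 + 312 = 2484
9th: 2484 + 312 = 2796
10th: 2796 + 312 = 3108
11th: 3108 + 312 = 3420
12th: 3420 + 312 = 3732
13th: 3732 + 312 = 4044
14th: 4044 + 312 = 4356
15th: 4356 + 312 = 4668
16th: 4668 + 312 = 4980

612, 924, 1236, 1548, 1860, 2172, 2484, 2796, 3108, 3420, 3732, 4044, 4356, 4668, 4980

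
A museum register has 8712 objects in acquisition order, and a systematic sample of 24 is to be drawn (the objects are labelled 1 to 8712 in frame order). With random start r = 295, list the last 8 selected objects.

6103, 6466, 6829, 7192, 7555, 7918, 8281, 8644

k = N/n = 8712/24 = 363
17th selection = 295 + 16×363 = 6103
18th: 6103 + 363 = 6466
19th: 6466 + 363 = 6829
20th: 6829 + 363 = 7192
21st: 7192 + 363 = 7555
22nd: 7555 + 363 = 7918
23rd: 7918 + 363 = 8281
24th: 8281 + 363 = 8644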